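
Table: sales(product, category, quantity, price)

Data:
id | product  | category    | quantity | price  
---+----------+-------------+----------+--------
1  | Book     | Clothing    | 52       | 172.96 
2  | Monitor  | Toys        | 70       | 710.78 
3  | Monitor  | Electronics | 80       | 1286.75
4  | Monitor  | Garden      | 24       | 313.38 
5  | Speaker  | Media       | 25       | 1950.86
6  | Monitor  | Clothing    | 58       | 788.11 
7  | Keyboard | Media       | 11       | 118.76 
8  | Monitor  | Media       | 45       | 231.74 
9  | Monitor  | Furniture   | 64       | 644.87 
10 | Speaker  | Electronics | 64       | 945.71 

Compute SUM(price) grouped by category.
SELECT category, SUM(price) as result
FROM sales
GROUP BY category

Result:
  Clothing: 961.07
  Electronics: 2232.46
  Furniture: 644.87
  Garden: 313.38
  Media: 2301.36
  Toys: 710.78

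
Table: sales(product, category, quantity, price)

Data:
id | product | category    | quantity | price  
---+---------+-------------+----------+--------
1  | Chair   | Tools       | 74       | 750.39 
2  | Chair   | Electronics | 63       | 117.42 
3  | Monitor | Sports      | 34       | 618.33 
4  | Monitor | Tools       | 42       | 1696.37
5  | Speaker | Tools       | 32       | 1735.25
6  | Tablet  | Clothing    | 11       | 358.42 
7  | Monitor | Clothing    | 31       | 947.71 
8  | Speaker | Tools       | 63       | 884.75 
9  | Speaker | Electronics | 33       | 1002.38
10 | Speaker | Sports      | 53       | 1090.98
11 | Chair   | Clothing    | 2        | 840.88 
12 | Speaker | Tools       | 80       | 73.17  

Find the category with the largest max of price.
SELECT category, MAX(price) as val
FROM sales
GROUP BY category
ORDER BY val DESC
LIMIT 1

Result: Tools with max(price) = 1735.25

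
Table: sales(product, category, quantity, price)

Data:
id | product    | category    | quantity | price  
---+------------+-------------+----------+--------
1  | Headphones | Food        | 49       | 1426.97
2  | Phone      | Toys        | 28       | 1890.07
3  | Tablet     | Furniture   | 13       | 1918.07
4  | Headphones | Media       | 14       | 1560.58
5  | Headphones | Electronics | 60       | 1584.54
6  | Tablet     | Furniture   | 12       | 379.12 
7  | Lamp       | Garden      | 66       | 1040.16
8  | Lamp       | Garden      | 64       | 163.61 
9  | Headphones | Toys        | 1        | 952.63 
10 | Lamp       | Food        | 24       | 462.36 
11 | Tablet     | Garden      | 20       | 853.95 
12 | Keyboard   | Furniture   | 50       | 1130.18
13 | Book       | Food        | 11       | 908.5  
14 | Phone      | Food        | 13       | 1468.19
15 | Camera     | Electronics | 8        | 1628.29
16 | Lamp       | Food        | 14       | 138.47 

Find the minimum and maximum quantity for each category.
SELECT category, MIN(quantity), MAX(quantity)
FROM sales
GROUP BY category

Result:
  Electronics: min=8, max=60
  Food: min=11, max=49
  Furniture: min=12, max=50
  Garden: min=20, max=66
  Media: min=14, max=14
  Toys: min=1, max=28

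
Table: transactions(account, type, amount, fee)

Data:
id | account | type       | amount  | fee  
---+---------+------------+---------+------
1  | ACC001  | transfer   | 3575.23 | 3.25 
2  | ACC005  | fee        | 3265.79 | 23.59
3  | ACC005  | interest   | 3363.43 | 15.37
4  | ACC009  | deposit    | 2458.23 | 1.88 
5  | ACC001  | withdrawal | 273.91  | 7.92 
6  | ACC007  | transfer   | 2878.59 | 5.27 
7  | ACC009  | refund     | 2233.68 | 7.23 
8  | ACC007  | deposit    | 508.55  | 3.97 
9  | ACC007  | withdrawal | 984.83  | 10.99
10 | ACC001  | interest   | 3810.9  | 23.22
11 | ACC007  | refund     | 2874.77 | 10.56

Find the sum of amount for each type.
SELECT type, SUM(amount) as result
FROM transactions
GROUP BY type

Result:
  deposit: 2966.78
  fee: 3265.79
  interest: 7174.33
  refund: 5108.45
  transfer: 6453.82
  withdrawal: 1258.74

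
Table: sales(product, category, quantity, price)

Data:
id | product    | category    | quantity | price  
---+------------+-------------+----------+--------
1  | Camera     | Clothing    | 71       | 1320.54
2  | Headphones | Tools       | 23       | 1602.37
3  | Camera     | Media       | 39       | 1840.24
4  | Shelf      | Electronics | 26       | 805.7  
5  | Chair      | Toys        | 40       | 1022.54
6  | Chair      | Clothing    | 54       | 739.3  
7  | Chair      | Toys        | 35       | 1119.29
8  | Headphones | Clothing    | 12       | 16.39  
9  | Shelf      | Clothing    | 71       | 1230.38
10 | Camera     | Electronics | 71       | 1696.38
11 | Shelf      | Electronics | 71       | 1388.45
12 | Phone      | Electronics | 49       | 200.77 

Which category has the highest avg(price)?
SELECT category, AVG(price) as val
FROM sales
GROUP BY category
ORDER BY val DESC
LIMIT 1

Result: Media with avg(price) = 1840.24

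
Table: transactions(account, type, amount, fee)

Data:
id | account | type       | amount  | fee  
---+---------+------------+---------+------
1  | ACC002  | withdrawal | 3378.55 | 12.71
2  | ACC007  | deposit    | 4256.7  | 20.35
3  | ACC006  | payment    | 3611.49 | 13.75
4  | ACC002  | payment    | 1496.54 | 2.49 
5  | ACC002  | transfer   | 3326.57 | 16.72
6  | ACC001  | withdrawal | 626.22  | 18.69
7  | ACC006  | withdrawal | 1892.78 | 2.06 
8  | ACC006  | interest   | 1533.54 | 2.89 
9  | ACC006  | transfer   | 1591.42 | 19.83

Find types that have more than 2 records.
SELECT type, COUNT(*) as cnt
FROM transactions
GROUP BY type
HAVING COUNT(*) > 2

Result:
  withdrawal: 3

Note: HAVING filters groups after aggregation, WHERE filters rows before.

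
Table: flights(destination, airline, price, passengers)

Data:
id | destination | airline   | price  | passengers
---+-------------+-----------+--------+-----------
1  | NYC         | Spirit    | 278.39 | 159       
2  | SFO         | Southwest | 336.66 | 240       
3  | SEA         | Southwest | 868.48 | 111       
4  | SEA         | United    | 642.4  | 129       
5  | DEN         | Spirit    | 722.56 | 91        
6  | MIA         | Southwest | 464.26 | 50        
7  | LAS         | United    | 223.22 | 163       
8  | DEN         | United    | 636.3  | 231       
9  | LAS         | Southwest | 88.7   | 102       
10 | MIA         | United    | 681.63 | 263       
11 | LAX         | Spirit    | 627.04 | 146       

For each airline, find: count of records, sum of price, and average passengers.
SELECT airline,
       COUNT(*) as cnt,
       SUM(price) as total_price,
       AVG(passengers) as avg_passengers
FROM flights
GROUP BY airline

Result:
  Southwest: 4 records, 1758.10 total price, 125.75 avg passengers
  Spirit: 3 records, 1627.99 total price, 132.00 avg passengers
  United: 4 records, 2183.55 total price, 196.50 avg passengers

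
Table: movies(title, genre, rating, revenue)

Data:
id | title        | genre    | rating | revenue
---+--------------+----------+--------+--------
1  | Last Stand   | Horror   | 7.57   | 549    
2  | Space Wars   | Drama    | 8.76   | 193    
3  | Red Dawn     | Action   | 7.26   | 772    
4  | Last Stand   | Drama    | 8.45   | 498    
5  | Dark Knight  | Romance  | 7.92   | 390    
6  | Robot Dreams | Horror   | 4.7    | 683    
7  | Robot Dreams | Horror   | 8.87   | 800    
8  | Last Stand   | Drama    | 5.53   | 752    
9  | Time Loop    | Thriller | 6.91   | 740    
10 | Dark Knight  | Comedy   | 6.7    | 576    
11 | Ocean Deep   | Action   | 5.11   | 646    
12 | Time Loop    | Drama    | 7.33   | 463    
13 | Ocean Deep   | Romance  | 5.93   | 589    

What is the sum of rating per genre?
SELECT genre, SUM(rating) as result
FROM movies
GROUP BY genre

Result:
  Action: 12.37
  Comedy: 6.70
  Drama: 30.07
  Horror: 21.14
  Romance: 13.85
  Thriller: 6.91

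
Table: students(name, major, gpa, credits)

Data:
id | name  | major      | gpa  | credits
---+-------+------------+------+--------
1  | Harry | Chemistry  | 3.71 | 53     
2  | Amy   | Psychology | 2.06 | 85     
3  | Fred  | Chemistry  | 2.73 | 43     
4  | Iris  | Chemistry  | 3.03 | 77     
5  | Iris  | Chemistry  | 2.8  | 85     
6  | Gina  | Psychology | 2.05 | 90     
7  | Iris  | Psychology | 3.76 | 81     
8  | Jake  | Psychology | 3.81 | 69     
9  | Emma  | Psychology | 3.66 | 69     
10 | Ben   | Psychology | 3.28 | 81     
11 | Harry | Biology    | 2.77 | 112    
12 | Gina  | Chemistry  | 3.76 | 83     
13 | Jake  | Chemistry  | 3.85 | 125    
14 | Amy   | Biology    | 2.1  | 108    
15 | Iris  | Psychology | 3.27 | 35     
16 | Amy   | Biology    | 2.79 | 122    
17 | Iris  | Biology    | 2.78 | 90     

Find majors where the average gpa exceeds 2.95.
SELECT major, AVG(gpa)
FROM students
GROUP BY major
HAVING AVG(gpa) > 2.95

Result:
  Chemistry: avg=3.31
  Psychology: avg=3.13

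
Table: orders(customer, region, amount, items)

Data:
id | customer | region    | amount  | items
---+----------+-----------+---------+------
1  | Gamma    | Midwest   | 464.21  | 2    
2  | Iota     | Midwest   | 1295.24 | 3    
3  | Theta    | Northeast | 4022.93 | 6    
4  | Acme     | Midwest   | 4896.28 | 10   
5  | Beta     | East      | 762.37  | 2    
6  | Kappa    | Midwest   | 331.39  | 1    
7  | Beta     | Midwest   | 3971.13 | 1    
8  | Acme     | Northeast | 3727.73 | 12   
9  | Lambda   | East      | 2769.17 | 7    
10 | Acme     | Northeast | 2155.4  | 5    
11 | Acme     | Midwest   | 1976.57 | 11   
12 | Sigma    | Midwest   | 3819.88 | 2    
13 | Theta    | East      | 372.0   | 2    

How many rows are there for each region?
SELECT region, COUNT(*) as count
FROM orders
GROUP BY region

Result:
  East: 3
  Midwest: 7
  Northeast: 3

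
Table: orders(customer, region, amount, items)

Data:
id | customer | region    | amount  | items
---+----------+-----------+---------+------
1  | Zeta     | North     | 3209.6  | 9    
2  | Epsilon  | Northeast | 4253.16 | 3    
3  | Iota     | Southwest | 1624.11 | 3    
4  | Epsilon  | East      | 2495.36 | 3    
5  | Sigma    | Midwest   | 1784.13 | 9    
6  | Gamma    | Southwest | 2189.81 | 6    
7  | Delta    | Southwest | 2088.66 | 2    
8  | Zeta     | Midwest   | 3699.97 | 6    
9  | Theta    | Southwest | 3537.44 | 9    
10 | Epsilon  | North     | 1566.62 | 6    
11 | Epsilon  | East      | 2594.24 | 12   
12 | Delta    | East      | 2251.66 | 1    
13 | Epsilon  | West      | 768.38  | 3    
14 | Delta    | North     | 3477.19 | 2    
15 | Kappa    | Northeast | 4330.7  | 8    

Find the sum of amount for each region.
SELECT region, SUM(amount) as result
FROM orders
GROUP BY region

Result:
  East: 7341.26
  Midwest: 5484.10
  North: 8253.41
  Northeast: 8583.86
  Southwest: 9440.02
  West: 768.38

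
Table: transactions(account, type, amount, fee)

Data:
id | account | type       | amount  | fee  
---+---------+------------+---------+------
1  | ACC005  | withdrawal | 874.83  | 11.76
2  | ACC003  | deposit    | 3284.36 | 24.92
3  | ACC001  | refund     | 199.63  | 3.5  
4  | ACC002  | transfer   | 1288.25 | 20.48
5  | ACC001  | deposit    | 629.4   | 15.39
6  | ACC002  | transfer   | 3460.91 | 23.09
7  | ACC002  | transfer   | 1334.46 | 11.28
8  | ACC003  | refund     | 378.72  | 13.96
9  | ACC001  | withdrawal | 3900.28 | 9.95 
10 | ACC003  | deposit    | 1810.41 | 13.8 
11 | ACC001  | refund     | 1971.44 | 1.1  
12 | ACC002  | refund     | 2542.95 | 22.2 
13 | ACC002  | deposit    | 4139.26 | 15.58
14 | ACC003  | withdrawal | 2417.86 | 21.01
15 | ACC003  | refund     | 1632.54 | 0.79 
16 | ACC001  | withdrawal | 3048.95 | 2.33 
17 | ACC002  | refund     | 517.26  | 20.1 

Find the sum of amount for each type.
SELECT type, SUM(amount) as result
FROM transactions
GROUP BY type

Result:
  deposit: 9863.43
  refund: 7242.54
  transfer: 6083.62
  withdrawal: 10241.92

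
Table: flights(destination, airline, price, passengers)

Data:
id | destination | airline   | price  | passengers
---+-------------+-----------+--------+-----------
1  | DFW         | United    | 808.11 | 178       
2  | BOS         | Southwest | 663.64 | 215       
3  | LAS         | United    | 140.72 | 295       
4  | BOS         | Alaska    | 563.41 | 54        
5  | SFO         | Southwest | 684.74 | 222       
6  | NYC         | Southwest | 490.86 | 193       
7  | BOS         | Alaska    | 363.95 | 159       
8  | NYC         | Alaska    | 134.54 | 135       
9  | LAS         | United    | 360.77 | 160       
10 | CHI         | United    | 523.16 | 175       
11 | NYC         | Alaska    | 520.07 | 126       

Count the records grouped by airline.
SELECT airline, COUNT(*) as count
FROM flights
GROUP BY airline

Result:
  Alaska: 4
  Southwest: 3
  United: 4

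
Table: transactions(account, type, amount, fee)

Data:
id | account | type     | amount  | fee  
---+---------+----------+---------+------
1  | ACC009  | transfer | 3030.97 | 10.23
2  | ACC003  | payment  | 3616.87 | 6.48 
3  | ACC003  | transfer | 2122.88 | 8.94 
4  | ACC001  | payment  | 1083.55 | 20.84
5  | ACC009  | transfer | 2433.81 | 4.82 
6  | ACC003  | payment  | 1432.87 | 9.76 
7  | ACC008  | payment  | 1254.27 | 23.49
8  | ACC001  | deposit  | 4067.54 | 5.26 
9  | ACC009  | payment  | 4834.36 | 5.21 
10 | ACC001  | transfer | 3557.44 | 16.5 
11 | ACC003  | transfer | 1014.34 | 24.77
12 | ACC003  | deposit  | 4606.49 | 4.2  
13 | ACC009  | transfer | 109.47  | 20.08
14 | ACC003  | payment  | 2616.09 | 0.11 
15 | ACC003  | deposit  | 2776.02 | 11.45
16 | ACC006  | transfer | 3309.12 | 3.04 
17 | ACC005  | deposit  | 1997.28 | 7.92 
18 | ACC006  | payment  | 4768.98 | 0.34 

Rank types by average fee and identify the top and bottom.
SELECT type, AVG(fee)
FROM transactions
GROUP BY type
ORDER BY AVG(fee)

All groups:
  deposit: 7.21
  payment: 9.46
  transfer: 12.63

Highest: transfer (12.63)
Lowest: deposit (7.21)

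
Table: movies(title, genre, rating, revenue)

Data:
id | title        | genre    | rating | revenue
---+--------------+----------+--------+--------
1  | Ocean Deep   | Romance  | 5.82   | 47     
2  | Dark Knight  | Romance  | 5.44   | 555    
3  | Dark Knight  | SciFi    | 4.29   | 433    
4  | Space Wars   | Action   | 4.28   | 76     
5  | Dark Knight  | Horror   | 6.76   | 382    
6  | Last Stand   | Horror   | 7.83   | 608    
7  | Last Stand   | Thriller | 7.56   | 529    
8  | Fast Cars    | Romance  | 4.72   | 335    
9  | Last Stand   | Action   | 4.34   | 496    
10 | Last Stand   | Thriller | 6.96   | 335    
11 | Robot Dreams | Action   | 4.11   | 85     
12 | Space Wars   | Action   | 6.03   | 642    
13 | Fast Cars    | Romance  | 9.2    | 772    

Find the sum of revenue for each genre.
SELECT genre, SUM(revenue) as result
FROM movies
GROUP BY genre

Result:
  Action: 1299
  Horror: 990
  Romance: 1709
  SciFi: 433
  Thriller: 864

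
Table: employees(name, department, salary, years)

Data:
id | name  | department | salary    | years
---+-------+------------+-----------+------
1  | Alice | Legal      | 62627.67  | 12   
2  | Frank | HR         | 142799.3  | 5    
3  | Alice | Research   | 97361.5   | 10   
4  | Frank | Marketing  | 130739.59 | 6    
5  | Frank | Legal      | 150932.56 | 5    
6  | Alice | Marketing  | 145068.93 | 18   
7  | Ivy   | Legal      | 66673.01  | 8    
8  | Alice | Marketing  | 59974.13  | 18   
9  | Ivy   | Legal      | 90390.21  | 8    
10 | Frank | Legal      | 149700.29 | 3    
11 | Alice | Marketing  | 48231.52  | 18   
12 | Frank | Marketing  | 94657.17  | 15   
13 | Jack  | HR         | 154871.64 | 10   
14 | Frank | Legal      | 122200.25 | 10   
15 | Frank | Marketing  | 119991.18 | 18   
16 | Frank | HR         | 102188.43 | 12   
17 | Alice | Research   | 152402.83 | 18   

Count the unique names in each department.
SELECT department, COUNT(DISTINCT name)
FROM employees
GROUP BY department

Result:
  HR: 2 distinct
  Legal: 3 distinct
  Marketing: 2 distinct
  Research: 1 distinct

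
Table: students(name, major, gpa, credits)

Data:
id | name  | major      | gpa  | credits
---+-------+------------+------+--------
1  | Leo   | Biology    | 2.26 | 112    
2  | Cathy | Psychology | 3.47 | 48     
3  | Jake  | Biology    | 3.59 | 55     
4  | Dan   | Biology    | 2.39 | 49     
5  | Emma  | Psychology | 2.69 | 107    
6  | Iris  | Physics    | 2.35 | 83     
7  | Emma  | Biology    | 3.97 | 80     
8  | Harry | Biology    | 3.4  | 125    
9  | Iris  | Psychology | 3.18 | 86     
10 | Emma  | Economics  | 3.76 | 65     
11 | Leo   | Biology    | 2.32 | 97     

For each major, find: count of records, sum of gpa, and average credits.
SELECT major,
       COUNT(*) as cnt,
       SUM(gpa) as total_gpa,
       AVG(credits) as avg_credits
FROM students
GROUP BY major

Result:
  Biology: 6 records, 17.93 total gpa, 86.33 avg credits
  Economics: 1 records, 3.76 total gpa, 65.00 avg credits
  Physics: 1 records, 2.35 total gpa, 83.00 avg credits
  Psychology: 3 records, 9.34 total gpa, 80.33 avg credits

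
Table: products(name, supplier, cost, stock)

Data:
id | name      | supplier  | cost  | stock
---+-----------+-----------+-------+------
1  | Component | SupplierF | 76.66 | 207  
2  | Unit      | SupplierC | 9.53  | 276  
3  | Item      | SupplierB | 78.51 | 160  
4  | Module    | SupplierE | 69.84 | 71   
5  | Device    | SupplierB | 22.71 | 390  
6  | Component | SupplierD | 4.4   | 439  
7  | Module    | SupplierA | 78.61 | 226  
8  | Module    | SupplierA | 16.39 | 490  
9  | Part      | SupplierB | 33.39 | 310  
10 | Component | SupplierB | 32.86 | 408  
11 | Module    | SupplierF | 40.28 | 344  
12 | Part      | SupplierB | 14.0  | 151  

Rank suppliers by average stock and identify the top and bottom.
SELECT supplier, AVG(stock)
FROM products
GROUP BY supplier
ORDER BY AVG(stock)

All groups:
  SupplierE: 71.00
  SupplierF: 275.50
  SupplierC: 276.00
  SupplierB: 283.80
  SupplierA: 358.00
  SupplierD: 439.00

Highest: SupplierD (439.00)
Lowest: SupplierE (71.00)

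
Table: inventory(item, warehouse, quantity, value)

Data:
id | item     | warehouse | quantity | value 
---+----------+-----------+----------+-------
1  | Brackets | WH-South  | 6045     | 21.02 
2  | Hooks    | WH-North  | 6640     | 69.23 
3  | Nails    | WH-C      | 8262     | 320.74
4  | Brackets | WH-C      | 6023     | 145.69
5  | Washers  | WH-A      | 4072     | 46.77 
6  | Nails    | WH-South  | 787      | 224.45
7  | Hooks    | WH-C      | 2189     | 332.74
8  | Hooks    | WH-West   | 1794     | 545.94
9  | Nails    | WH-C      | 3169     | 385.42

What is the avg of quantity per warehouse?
SELECT warehouse, AVG(quantity) as result
FROM inventory
GROUP BY warehouse

Result:
  WH-A: 4072.00
  WH-C: 4910.75
  WH-North: 6640.00
  WH-South: 3416.00
  WH-West: 1794.00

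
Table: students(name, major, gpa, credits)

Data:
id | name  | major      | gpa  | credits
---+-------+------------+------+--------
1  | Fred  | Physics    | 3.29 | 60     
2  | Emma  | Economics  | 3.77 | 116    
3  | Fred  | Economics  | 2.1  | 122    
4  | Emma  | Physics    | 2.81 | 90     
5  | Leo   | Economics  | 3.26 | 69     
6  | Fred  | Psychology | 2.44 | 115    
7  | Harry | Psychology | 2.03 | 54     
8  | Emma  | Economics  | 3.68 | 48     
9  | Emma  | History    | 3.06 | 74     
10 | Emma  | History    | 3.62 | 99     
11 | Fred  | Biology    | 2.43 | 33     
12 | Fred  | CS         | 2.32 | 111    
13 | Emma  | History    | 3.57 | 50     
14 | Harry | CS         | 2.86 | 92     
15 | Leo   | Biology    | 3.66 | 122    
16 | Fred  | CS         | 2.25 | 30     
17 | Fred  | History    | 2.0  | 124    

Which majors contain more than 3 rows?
SELECT major, COUNT(*) as cnt
FROM students
GROUP BY major
HAVING COUNT(*) > 3

Result:
  Economics: 4
  History: 4

Note: HAVING filters groups after aggregation, WHERE filters rows before.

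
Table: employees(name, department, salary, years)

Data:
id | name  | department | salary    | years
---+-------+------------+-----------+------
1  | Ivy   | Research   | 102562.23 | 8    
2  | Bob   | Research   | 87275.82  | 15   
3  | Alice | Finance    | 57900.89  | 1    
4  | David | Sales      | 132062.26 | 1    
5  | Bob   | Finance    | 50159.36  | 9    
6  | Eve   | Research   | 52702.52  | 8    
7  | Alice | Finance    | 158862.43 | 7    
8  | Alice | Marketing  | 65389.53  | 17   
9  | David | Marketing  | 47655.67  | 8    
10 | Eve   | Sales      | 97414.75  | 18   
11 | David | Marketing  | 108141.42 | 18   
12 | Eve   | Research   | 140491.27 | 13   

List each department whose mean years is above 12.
SELECT department, AVG(years)
FROM employees
GROUP BY department
HAVING AVG(years) > 12

Result:
  Marketing: avg=14.33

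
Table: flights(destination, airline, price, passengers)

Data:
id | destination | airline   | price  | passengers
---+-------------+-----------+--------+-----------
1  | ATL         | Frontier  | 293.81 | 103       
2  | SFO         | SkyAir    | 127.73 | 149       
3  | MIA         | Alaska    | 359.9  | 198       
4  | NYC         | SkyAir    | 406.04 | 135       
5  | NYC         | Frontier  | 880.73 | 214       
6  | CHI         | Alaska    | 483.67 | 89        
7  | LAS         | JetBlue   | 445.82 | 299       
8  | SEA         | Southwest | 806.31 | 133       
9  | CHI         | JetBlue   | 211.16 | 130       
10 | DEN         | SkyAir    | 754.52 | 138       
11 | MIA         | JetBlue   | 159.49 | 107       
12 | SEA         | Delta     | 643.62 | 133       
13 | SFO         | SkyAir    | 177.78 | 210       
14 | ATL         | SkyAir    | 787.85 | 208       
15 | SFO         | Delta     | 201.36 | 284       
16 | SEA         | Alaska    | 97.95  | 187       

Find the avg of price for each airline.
SELECT airline, AVG(price) as result
FROM flights
GROUP BY airline

Result:
  Alaska: 313.84
  Delta: 422.49
  Frontier: 587.27
  JetBlue: 272.16
  SkyAir: 450.78
  Southwest: 806.31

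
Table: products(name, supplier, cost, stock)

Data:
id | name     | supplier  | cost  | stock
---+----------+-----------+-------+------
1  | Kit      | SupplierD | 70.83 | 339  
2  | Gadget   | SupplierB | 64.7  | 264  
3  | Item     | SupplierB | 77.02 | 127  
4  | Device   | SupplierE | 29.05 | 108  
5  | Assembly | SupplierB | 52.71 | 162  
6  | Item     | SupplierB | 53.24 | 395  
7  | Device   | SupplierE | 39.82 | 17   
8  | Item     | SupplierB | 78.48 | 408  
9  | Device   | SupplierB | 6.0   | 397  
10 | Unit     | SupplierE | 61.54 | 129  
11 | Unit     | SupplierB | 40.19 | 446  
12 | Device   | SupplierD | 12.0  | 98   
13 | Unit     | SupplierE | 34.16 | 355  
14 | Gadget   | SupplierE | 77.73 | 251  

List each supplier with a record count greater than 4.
SELECT supplier, COUNT(*) as cnt
FROM products
GROUP BY supplier
HAVING COUNT(*) > 4

Result:
  SupplierB: 7
  SupplierE: 5

Note: HAVING filters groups after aggregation, WHERE filters rows before.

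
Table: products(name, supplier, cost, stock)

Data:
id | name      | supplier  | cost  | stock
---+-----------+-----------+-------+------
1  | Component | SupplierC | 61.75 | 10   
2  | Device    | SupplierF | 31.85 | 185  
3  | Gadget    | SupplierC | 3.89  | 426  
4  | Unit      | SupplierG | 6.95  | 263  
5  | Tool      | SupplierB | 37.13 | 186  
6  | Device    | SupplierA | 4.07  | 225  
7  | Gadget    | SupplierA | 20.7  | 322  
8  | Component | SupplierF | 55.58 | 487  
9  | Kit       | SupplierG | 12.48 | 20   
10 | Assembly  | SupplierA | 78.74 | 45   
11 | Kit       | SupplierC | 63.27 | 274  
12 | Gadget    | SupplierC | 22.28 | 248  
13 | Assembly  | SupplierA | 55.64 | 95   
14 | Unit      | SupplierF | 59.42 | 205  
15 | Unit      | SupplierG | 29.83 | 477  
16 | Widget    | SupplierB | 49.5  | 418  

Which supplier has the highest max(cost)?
SELECT supplier, MAX(cost) as val
FROM products
GROUP BY supplier
ORDER BY val DESC
LIMIT 1

Result: SupplierA with max(cost) = 78.74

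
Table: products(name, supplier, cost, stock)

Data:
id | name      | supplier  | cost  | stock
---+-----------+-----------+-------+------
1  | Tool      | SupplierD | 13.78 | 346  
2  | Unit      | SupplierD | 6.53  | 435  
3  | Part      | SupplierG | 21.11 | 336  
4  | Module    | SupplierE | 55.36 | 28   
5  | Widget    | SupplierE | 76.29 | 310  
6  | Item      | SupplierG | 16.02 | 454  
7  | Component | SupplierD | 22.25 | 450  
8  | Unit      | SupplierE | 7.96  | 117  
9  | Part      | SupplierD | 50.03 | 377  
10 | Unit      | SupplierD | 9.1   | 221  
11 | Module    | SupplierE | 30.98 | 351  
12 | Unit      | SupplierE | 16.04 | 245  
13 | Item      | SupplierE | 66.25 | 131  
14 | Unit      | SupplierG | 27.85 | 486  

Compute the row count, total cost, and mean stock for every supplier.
SELECT supplier,
       COUNT(*) as cnt,
       SUM(cost) as total_cost,
       AVG(stock) as avg_stock
FROM products
GROUP BY supplier

Result:
  SupplierD: 5 records, 101.69 total cost, 365.80 avg stock
  SupplierE: 6 records, 252.88 total cost, 197.00 avg stock
  SupplierG: 3 records, 64.98 total cost, 425.33 avg stock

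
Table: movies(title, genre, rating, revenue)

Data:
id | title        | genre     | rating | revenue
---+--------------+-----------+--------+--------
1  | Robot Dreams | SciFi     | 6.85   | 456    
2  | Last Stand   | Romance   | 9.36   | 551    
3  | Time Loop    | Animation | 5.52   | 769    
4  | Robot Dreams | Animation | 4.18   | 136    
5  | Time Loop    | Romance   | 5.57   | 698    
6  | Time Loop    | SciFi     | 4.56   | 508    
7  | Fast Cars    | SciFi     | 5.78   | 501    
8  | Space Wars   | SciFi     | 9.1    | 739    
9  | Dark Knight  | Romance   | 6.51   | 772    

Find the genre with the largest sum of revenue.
SELECT genre, SUM(revenue) as val
FROM movies
GROUP BY genre
ORDER BY val DESC
LIMIT 1

Result: SciFi with sum(revenue) = 2204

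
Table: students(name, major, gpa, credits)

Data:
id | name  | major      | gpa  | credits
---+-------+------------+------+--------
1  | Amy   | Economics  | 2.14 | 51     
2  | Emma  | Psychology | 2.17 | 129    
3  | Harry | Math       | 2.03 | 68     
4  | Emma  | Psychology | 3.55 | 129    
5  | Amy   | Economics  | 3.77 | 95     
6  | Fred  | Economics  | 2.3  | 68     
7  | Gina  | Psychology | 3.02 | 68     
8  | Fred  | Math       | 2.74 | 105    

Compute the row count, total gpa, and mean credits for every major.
SELECT major,
       COUNT(*) as cnt,
       SUM(gpa) as total_gpa,
       AVG(credits) as avg_credits
FROM students
GROUP BY major

Result:
  Economics: 3 records, 8.21 total gpa, 71.33 avg credits
  Math: 2 records, 4.77 total gpa, 86.50 avg credits
  Psychology: 3 records, 8.74 total gpa, 108.67 avg credits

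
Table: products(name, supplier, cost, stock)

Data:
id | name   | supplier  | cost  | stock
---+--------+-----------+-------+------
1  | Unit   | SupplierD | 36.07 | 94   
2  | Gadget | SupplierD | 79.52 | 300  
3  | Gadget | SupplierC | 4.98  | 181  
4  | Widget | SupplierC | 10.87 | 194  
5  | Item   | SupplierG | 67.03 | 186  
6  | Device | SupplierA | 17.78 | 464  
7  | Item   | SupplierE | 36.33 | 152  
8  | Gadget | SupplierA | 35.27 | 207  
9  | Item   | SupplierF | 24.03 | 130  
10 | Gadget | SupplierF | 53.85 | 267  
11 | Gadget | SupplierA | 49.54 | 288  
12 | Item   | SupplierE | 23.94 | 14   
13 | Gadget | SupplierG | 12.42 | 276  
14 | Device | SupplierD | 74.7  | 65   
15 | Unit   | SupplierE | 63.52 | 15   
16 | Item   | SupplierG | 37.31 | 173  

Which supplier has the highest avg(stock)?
SELECT supplier, AVG(stock) as val
FROM products
GROUP BY supplier
ORDER BY val DESC
LIMIT 1

Result: SupplierA with avg(stock) = 319.67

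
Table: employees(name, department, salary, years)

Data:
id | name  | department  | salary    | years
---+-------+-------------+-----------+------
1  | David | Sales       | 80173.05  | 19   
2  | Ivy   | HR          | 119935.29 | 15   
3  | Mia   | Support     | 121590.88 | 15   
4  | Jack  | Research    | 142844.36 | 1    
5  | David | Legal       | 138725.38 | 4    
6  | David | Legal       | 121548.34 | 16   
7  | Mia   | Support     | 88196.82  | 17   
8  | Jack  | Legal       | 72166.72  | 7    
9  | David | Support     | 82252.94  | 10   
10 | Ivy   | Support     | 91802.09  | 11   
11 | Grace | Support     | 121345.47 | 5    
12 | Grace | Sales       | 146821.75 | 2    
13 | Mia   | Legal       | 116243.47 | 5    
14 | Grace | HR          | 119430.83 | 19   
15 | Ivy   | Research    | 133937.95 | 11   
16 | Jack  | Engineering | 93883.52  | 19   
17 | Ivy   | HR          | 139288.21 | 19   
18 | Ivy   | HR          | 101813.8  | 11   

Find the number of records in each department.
SELECT department, COUNT(*) as count
FROM employees
GROUP BY department

Result:
  Engineering: 1
  HR: 4
  Legal: 4
  Research: 2
  Sales: 2
  Support: 5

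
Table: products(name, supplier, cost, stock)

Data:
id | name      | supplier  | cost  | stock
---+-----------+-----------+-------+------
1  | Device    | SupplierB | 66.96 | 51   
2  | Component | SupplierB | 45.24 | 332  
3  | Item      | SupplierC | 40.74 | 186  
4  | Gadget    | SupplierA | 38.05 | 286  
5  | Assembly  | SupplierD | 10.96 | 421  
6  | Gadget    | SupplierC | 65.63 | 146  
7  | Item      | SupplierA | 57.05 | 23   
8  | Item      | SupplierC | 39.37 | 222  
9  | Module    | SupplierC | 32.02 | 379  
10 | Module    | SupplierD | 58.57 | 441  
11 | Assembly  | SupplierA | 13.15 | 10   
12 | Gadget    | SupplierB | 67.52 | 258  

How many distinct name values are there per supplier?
SELECT supplier, COUNT(DISTINCT name)
FROM products
GROUP BY supplier

Result:
  SupplierA: 3 distinct
  SupplierB: 3 distinct
  SupplierC: 3 distinct
  SupplierD: 2 distinct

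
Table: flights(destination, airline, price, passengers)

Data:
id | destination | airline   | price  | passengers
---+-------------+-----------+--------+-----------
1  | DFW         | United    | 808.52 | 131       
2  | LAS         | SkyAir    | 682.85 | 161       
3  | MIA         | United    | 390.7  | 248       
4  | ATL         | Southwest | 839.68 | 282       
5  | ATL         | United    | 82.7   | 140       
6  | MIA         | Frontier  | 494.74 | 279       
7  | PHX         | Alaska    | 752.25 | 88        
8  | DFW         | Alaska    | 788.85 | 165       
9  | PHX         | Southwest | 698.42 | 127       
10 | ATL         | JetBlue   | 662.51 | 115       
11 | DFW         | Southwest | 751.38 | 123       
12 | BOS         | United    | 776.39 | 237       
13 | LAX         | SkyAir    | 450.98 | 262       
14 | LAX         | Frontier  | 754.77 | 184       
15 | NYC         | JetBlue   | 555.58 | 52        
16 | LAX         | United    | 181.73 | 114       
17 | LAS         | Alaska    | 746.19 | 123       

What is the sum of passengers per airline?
SELECT airline, SUM(passengers) as result
FROM flights
GROUP BY airline

Result:
  Alaska: 376
  Frontier: 463
  JetBlue: 167
  SkyAir: 423
  Southwest: 532
  United: 870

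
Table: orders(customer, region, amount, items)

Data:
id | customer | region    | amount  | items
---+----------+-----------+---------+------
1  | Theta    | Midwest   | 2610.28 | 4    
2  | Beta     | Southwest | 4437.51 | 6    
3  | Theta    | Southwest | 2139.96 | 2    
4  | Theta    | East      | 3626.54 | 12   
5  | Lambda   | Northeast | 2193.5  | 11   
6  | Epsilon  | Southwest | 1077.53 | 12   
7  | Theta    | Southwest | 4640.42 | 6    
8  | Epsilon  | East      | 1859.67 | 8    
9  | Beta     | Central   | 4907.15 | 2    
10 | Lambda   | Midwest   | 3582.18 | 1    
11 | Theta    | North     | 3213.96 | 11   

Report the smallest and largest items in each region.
SELECT region, MIN(items), MAX(items)
FROM orders
GROUP BY region

Result:
  Central: min=2, max=2
  East: min=8, max=12
  Midwest: min=1, max=4
  North: min=11, max=11
  Northeast: min=11, max=11
  Southwest: min=2, max=12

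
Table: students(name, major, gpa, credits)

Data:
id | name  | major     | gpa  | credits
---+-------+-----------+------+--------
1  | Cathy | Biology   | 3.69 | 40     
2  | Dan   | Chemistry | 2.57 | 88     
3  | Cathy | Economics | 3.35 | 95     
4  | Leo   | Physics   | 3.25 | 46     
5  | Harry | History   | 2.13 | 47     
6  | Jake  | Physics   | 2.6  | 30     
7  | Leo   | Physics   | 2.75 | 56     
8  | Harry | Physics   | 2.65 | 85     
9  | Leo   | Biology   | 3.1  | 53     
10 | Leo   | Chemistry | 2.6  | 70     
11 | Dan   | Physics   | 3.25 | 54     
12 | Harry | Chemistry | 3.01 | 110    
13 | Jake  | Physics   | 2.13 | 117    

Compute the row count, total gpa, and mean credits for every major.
SELECT major,
       COUNT(*) as cnt,
       SUM(gpa) as total_gpa,
       AVG(credits) as avg_credits
FROM students
GROUP BY major

Result:
  Biology: 2 records, 6.79 total gpa, 46.50 avg credits
  Chemistry: 3 records, 8.18 total gpa, 89.33 avg credits
  Economics: 1 records, 3.35 total gpa, 95.00 avg credits
  History: 1 records, 2.13 total gpa, 47.00 avg credits
  Physics: 6 records, 16.63 total gpa, 64.67 avg credits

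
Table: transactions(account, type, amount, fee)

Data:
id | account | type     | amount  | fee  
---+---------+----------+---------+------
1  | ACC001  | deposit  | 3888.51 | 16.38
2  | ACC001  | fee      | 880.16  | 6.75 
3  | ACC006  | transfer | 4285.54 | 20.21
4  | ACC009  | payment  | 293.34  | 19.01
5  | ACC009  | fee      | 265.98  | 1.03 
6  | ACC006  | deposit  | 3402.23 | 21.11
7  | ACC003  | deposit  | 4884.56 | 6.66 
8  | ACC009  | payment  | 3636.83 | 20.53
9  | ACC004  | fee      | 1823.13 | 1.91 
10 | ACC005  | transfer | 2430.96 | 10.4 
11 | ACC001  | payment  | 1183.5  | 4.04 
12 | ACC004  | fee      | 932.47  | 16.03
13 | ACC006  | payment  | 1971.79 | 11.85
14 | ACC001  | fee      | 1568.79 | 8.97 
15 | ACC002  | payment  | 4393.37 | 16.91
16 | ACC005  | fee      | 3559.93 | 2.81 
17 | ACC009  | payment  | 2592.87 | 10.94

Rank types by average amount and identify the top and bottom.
SELECT type, AVG(amount)
FROM transactions
GROUP BY type
ORDER BY AVG(amount)

All groups:
  fee: 1505.08
  payment: 2345.28
  transfer: 3358.25
  deposit: 4058.43

Highest: deposit (4058.43)
Lowest: fee (1505.08)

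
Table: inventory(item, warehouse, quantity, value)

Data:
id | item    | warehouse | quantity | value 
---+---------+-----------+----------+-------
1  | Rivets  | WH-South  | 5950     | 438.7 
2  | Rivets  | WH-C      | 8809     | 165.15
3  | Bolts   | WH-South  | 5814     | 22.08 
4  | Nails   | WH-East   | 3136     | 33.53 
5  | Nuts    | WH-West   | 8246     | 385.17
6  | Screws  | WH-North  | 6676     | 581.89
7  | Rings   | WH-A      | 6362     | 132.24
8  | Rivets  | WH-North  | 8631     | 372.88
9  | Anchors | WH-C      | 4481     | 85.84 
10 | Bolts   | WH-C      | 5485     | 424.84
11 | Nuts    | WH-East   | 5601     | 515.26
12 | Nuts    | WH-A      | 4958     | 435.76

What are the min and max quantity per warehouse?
SELECT warehouse, MIN(quantity), MAX(quantity)
FROM inventory
GROUP BY warehouse

Result:
  WH-A: min=4958, max=6362
  WH-C: min=4481, max=8809
  WH-East: min=3136, max=5601
  WH-North: min=6676, max=8631
  WH-South: min=5814, max=5950
  WH-West: min=8246, max=8246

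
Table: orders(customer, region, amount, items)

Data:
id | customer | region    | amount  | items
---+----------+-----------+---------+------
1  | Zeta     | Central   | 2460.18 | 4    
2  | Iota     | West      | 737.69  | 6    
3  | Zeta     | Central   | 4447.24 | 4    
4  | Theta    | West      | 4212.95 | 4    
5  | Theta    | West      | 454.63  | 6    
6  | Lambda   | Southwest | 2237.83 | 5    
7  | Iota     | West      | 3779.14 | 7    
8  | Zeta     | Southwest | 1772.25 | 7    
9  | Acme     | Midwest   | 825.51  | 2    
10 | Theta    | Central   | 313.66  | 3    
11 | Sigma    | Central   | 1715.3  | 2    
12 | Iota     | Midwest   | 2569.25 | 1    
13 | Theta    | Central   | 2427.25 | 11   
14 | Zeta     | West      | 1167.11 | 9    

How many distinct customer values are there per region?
SELECT region, COUNT(DISTINCT customer)
FROM orders
GROUP BY region

Result:
  Central: 3 distinct
  Midwest: 2 distinct
  Southwest: 2 distinct
  West: 3 distinct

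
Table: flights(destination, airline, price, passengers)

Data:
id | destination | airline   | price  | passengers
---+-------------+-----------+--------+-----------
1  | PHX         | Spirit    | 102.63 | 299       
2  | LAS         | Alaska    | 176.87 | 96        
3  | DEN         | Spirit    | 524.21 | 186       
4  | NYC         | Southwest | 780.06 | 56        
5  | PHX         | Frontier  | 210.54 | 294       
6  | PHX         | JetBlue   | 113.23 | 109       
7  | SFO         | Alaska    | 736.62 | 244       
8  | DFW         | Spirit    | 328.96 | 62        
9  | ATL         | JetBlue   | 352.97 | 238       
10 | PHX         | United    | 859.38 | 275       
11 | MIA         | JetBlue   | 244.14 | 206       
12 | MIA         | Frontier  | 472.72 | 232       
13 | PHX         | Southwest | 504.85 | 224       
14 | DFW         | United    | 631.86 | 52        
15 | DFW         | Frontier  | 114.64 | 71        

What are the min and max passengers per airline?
SELECT airline, MIN(passengers), MAX(passengers)
FROM flights
GROUP BY airline

Result:
  Alaska: min=96, max=244
  Frontier: min=71, max=294
  JetBlue: min=109, max=238
  Southwest: min=56, max=224
  Spirit: min=62, max=299
  United: min=52, max=275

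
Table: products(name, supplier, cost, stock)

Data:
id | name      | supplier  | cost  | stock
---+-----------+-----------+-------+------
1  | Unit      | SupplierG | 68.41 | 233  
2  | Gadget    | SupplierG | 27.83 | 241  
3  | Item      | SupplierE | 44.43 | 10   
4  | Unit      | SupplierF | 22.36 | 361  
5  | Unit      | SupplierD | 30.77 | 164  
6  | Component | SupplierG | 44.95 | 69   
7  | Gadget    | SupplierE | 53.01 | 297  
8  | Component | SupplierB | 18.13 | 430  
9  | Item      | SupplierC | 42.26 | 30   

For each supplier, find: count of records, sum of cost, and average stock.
SELECT supplier,
       COUNT(*) as cnt,
       SUM(cost) as total_cost,
       AVG(stock) as avg_stock
FROM products
GROUP BY supplier

Result:
  SupplierB: 1 records, 18.13 total cost, 430.00 avg stock
  SupplierC: 1 records, 42.26 total cost, 30.00 avg stock
  SupplierD: 1 records, 30.77 total cost, 164.00 avg stock
  SupplierE: 2 records, 97.44 total cost, 153.50 avg stock
  SupplierF: 1 records, 22.36 total cost, 361.00 avg stock
  SupplierG: 3 records, 141.19 total cost, 181.00 avg stock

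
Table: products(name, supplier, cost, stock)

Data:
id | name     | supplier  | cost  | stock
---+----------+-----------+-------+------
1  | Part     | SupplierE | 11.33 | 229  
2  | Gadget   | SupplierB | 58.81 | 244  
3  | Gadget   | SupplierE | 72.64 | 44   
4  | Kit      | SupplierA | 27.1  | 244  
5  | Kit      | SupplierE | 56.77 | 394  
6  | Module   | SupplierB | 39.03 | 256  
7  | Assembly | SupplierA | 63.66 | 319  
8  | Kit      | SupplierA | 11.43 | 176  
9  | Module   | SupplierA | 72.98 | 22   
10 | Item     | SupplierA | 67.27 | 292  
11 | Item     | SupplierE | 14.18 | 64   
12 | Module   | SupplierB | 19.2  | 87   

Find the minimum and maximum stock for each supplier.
SELECT supplier, MIN(stock), MAX(stock)
FROM products
GROUP BY supplier

Result:
  SupplierA: min=22, max=319
  SupplierB: min=87, max=256
  SupplierE: min=44, max=394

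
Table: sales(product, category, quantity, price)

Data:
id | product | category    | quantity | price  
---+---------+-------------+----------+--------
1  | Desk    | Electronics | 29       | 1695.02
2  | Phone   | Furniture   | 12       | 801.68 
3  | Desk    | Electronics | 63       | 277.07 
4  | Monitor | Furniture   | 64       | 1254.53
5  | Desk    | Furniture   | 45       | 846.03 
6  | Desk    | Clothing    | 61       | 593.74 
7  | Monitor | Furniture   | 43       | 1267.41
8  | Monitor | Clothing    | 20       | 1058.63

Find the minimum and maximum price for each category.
SELECT category, MIN(price), MAX(price)
FROM sales
GROUP BY category

Result:
  Clothing: min=593.74, max=1058.63
  Electronics: min=277.07, max=1695.02
  Furniture: min=801.68, max=1267.41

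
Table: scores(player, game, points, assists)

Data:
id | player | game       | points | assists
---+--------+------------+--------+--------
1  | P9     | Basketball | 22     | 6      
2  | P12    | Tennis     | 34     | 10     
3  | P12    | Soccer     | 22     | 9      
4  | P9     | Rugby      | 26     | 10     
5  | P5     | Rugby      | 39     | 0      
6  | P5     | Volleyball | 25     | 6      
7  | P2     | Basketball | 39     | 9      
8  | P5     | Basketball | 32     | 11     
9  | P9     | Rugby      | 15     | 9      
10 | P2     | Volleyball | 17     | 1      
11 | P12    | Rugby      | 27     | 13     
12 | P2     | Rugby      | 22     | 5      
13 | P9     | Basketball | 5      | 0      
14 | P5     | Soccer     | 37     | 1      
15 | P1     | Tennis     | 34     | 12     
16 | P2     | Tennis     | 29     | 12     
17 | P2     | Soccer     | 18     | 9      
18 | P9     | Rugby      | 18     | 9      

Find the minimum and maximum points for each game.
SELECT game, MIN(points), MAX(points)
FROM scores
GROUP BY game

Result:
  Basketball: min=5, max=39
  Rugby: min=15, max=39
  Soccer: min=18, max=37
  Tennis: min=29, max=34
  Volleyball: min=17, max=25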